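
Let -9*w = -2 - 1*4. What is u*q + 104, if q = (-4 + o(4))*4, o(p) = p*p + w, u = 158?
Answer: 24328/3 ≈ 8109.3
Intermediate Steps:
w = ⅔ (w = -(-2 - 1*4)/9 = -(-2 - 4)/9 = -⅑*(-6) = ⅔ ≈ 0.66667)
o(p) = ⅔ + p² (o(p) = p*p + ⅔ = p² + ⅔ = ⅔ + p²)
q = 152/3 (q = (-4 + (⅔ + 4²))*4 = (-4 + (⅔ + 16))*4 = (-4 + 50/3)*4 = (38/3)*4 = 152/3 ≈ 50.667)
u*q + 104 = 158*(152/3) + 104 = 24016/3 + 104 = 24328/3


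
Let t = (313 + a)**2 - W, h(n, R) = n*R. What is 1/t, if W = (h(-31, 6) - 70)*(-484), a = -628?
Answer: -1/24679 ≈ -4.0520e-5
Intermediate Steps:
h(n, R) = R*n
W = 123904 (W = (6*(-31) - 70)*(-484) = (-186 - 70)*(-484) = -256*(-484) = 123904)
t = -24679 (t = (313 - 628)**2 - 1*123904 = (-315)**2 - 123904 = 99225 - 123904 = -24679)
1/t = 1/(-24679) = -1/24679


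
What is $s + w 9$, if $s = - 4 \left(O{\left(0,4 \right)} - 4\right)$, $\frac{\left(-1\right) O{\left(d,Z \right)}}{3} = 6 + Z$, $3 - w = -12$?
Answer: $271$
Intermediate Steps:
$w = 15$ ($w = 3 - -12 = 3 + 12 = 15$)
$O{\left(d,Z \right)} = -18 - 3 Z$ ($O{\left(d,Z \right)} = - 3 \left(6 + Z\right) = -18 - 3 Z$)
$s = 136$ ($s = - 4 \left(\left(-18 - 12\right) - 4\right) = - 4 \left(-30 - 4\right) = \left(-4\right) \left(-34\right) = 136$)
$s + w 9 = 136 + 15 \cdot 9 = 136 + 135 = 271$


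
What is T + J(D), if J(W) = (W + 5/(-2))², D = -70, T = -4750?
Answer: 2025/4 ≈ 506.25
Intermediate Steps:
J(W) = (-5/2 + W)² (J(W) = (W + 5*(-½))² = (W - 5/2)² = (-5/2 + W)²)
T + J(D) = -4750 + (-5 + 2*(-70))²/4 = -4750 + (-5 - 140)²/4 = -4750 + (¼)*(-145)² = -4750 + (¼)*21025 = -4750 + 21025/4 = 2025/4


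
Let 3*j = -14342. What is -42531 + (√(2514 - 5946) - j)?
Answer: -113251/3 + 2*I*√858 ≈ -37750.0 + 58.583*I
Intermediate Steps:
j = -14342/3 (j = (⅓)*(-14342) = -14342/3 ≈ -4780.7)
-42531 + (√(2514 - 5946) - j) = -42531 + (√(2514 - 5946) - 1*(-14342/3)) = -42531 + (√(-3432) + 14342/3) = -42531 + (2*I*√858 + 14342/3) = -42531 + (14342/3 + 2*I*√858) = -113251/3 + 2*I*√858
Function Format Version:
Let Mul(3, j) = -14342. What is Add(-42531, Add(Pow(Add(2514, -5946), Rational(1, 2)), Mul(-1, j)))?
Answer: Add(Rational(-113251, 3), Mul(2, I, Pow(858, Rational(1, 2)))) ≈ Add(-37750., Mul(58.583, I))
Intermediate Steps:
j = Rational(-14342, 3) (j = Mul(Rational(1, 3), -14342) = Rational(-14342, 3) ≈ -4780.7)
Add(-42531, Add(Pow(Add(2514, -5946), Rational(1, 2)), Mul(-1, j))) = Add(-42531, Add(Pow(Add(2514, -5946), Rational(1, 2)), Mul(-1, Rational(-14342, 3)))) = Add(-42531, Add(Pow(-3432, Rational(1, 2)), Rational(14342, 3))) = Add(-42531, Add(Mul(2, I, Pow(858, Rational(1, 2))), Rational(14342, 3))) = Add(-42531, Add(Rational(14342, 3), Mul(2, I, Pow(858, Rational(1, 2))))) = Add(Rational(-113251, 3), Mul(2, I, Pow(858, Rational(1, 2))))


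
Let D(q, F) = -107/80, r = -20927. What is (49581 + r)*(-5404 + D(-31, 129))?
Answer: -6195381629/40 ≈ -1.5488e+8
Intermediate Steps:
D(q, F) = -107/80 (D(q, F) = -107*1/80 = -107/80)
(49581 + r)*(-5404 + D(-31, 129)) = (49581 - 20927)*(-5404 - 107/80) = 28654*(-432427/80) = -6195381629/40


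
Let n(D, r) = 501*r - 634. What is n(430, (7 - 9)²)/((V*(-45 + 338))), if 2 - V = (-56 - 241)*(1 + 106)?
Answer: 1370/9311833 ≈ 0.00014712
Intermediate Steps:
n(D, r) = -634 + 501*r
V = 31781 (V = 2 - (-56 - 241)*(1 + 106) = 2 - (-297)*107 = 2 - 1*(-31779) = 2 + 31779 = 31781)
n(430, (7 - 9)²)/((V*(-45 + 338))) = (-634 + 501*(7 - 9)²)/((31781*(-45 + 338))) = (-634 + 501*(-2)²)/((31781*293)) = (-634 + 501*4)/9311833 = (-634 + 2004)*(1/9311833) = 1370*(1/9311833) = 1370/9311833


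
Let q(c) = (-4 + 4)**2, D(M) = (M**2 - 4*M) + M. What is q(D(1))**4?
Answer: 0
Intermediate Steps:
D(M) = M**2 - 3*M
q(c) = 0 (q(c) = 0**2 = 0)
q(D(1))**4 = 0**4 = 0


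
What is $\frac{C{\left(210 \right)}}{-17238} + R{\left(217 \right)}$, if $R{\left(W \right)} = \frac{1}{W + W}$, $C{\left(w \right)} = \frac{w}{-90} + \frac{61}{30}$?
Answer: $\frac{28947}{12468820} \approx 0.0023216$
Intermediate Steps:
$C{\left(w \right)} = \frac{61}{30} - \frac{w}{90}$ ($C{\left(w \right)} = w \left(- \frac{1}{90}\right) + 61 \cdot \frac{1}{30} = - \frac{w}{90} + \frac{61}{30} = \frac{61}{30} - \frac{w}{90}$)
$R{\left(W \right)} = \frac{1}{2 W}$
$\frac{C{\left(210 \right)}}{-17238} + R{\left(217 \right)} = \frac{\frac{61}{30} - \frac{7}{3}}{-17238} + \frac{1}{2 \cdot 217} = \left(\frac{61}{30} - \frac{7}{3}\right) \left(- \frac{1}{17238}\right) + \frac{1}{2} \cdot \frac{1}{217} = \left(- \frac{3}{10}\right) \left(- \frac{1}{17238}\right) + \frac{1}{434} = \frac{1}{57460} + \frac{1}{434} = \frac{28947}{12468820}$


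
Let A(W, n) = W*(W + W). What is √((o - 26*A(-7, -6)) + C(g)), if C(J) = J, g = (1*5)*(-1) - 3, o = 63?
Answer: 3*I*√277 ≈ 49.93*I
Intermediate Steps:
g = -8 (g = 5*(-1) - 3 = -5 - 3 = -8)
A(W, n) = 2*W² (A(W, n) = W*(2*W) = 2*W²)
√((o - 26*A(-7, -6)) + C(g)) = √((63 - 52*(-7)²) - 8) = √((63 - 52*49) - 8) = √((63 - 26*98) - 8) = √((63 - 2548) - 8) = √(-2485 - 8) = √(-2493) = 3*I*√277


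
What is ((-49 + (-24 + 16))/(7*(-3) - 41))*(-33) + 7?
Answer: -1447/62 ≈ -23.339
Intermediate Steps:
((-49 + (-24 + 16))/(7*(-3) - 41))*(-33) + 7 = ((-49 - 8)/(-21 - 41))*(-33) + 7 = -57/(-62)*(-33) + 7 = -57*(-1/62)*(-33) + 7 = (57/62)*(-33) + 7 = -1881/62 + 7 = -1447/62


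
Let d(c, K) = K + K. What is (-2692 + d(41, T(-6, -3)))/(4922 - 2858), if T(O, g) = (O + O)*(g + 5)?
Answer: -685/516 ≈ -1.3275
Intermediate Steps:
T(O, g) = 2*O*(5 + g) (T(O, g) = (2*O)*(5 + g) = 2*O*(5 + g))
d(c, K) = 2*K
(-2692 + d(41, T(-6, -3)))/(4922 - 2858) = (-2692 + 2*(2*(-6)*(5 - 3)))/(4922 - 2858) = (-2692 + 2*(2*(-6)*2))/2064 = (-2692 + 2*(-24))*(1/2064) = (-2692 - 48)*(1/2064) = -2740*1/2064 = -685/516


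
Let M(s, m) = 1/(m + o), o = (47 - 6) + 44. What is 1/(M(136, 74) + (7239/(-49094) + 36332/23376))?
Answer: 7602991404/10743643835 ≈ 0.70767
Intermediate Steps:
o = 85 (o = 41 + 44 = 85)
M(s, m) = 1/(85 + m) (M(s, m) = 1/(m + 85) = 1/(85 + m))
1/(M(136, 74) + (7239/(-49094) + 36332/23376)) = 1/(1/(85 + 74) + (7239/(-49094) + 36332/23376)) = 1/(1/159 + (7239*(-1/49094) + 36332*(1/23376))) = 1/(1/159 + (-7239/49094 + 9083/5844)) = 1/(1/159 + 201808043/143452668) = 1/(10743643835/7602991404) = 7602991404/10743643835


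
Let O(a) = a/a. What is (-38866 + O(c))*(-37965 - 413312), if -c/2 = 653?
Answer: 17538880605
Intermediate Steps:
c = -1306 (c = -2*653 = -1306)
O(a) = 1
(-38866 + O(c))*(-37965 - 413312) = (-38866 + 1)*(-37965 - 413312) = -38865*(-451277) = 17538880605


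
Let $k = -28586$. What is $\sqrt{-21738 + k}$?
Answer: $2 i \sqrt{12581} \approx 224.33 i$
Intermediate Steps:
$\sqrt{-21738 + k} = \sqrt{-21738 - 28586} = \sqrt{-50324} = 2 i \sqrt{12581}$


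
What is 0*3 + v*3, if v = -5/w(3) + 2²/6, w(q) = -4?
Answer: 23/4 ≈ 5.7500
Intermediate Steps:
v = 23/12 (v = -5/(-4) + 2²/6 = -5*(-¼) + 4*(⅙) = 5/4 + ⅔ = 23/12 ≈ 1.9167)
0*3 + v*3 = 0*3 + (23/12)*3 = 0 + 23/4 = 23/4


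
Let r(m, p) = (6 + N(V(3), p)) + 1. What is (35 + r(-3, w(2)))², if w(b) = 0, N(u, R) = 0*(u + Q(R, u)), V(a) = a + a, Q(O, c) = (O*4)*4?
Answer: 1764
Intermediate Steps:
Q(O, c) = 16*O (Q(O, c) = (4*O)*4 = 16*O)
V(a) = 2*a
N(u, R) = 0 (N(u, R) = 0*(u + 16*R) = 0)
r(m, p) = 7 (r(m, p) = (6 + 0) + 1 = 6 + 1 = 7)
(35 + r(-3, w(2)))² = (35 + 7)² = 42² = 1764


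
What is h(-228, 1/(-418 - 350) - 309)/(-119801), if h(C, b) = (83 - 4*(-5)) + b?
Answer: 158209/92007168 ≈ 0.0017195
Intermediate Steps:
h(C, b) = 103 + b (h(C, b) = (83 + 20) + b = 103 + b)
h(-228, 1/(-418 - 350) - 309)/(-119801) = (103 + (1/(-418 - 350) - 309))/(-119801) = (103 + (1/(-768) - 309))*(-1/119801) = (103 + (-1/768 - 309))*(-1/119801) = (103 - 237313/768)*(-1/119801) = -158209/768*(-1/119801) = 158209/92007168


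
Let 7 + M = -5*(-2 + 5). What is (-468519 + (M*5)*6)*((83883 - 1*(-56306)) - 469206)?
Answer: 154367867043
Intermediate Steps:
M = -22 (M = -7 - 5*(-2 + 5) = -7 - 5*3 = -7 - 15 = -22)
(-468519 + (M*5)*6)*((83883 - 1*(-56306)) - 469206) = (-468519 - 22*5*6)*((83883 - 1*(-56306)) - 469206) = (-468519 - 110*6)*((83883 + 56306) - 469206) = (-468519 - 660)*(140189 - 469206) = -469179*(-329017) = 154367867043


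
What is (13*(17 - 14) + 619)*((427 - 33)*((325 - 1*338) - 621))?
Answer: -164365768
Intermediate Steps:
(13*(17 - 14) + 619)*((427 - 33)*((325 - 1*338) - 621)) = (13*3 + 619)*(394*((325 - 338) - 621)) = (39 + 619)*(394*(-13 - 621)) = 658*(394*(-634)) = 658*(-249796) = -164365768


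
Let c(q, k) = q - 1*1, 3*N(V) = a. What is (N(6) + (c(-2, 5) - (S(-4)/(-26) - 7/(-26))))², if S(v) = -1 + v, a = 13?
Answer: 1156/1521 ≈ 0.76003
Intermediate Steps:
N(V) = 13/3 (N(V) = (⅓)*13 = 13/3)
c(q, k) = -1 + q (c(q, k) = q - 1 = -1 + q)
(N(6) + (c(-2, 5) - (S(-4)/(-26) - 7/(-26))))² = (13/3 + ((-1 - 2) - ((-1 - 4)/(-26) - 7/(-26))))² = (13/3 + (-3 - (-5*(-1/26) - 7*(-1/26))))² = (13/3 + (-3 - (5/26 + 7/26)))² = (13/3 + (-3 - 1*6/13))² = (13/3 + (-3 - 6/13))² = (13/3 - 45/13)² = (34/39)² = 1156/1521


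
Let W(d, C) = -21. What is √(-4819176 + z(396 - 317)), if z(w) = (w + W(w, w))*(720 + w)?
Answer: I*√4772834 ≈ 2184.7*I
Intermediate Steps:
z(w) = (-21 + w)*(720 + w) (z(w) = (w - 21)*(720 + w) = (-21 + w)*(720 + w))
√(-4819176 + z(396 - 317)) = √(-4819176 + (-15120 + (396 - 317)² + 699*(396 - 317))) = √(-4819176 + (-15120 + 79² + 699*79)) = √(-4819176 + (-15120 + 6241 + 55221)) = √(-4819176 + 46342) = √(-4772834) = I*√4772834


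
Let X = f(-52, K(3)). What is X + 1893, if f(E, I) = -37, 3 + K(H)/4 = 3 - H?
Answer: 1856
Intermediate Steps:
K(H) = -4*H (K(H) = -12 + 4*(3 - H) = -12 + (12 - 4*H) = -4*H)
X = -37
X + 1893 = -37 + 1893 = 1856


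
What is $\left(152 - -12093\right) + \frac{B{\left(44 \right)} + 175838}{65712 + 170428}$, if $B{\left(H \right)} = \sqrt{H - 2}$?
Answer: $\frac{1445855069}{118070} + \frac{\sqrt{42}}{236140} \approx 12246.0$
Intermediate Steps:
$B{\left(H \right)} = \sqrt{-2 + H}$
$\left(152 - -12093\right) + \frac{B{\left(44 \right)} + 175838}{65712 + 170428} = \left(152 - -12093\right) + \frac{\sqrt{-2 + 44} + 175838}{65712 + 170428} = \left(152 + 12093\right) + \frac{\sqrt{42} + 175838}{236140} = 12245 + \left(175838 + \sqrt{42}\right) \frac{1}{236140} = 12245 + \left(\frac{87919}{118070} + \frac{\sqrt{42}}{236140}\right) = \frac{1445855069}{118070} + \frac{\sqrt{42}}{236140}$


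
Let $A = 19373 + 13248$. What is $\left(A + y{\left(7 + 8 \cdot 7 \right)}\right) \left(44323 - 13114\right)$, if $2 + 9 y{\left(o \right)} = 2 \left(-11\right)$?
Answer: $1017985565$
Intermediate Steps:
$y{\left(o \right)} = - \frac{8}{3}$ ($y{\left(o \right)} = - \frac{2}{9} + \frac{2 \left(-11\right)}{9} = - \frac{2}{9} + \frac{1}{9} \left(-22\right) = - \frac{2}{9} - \frac{22}{9} = - \frac{8}{3}$)
$A = 32621$
$\left(A + y{\left(7 + 8 \cdot 7 \right)}\right) \left(44323 - 13114\right) = \left(32621 - \frac{8}{3}\right) \left(44323 - 13114\right) = \frac{97855}{3} \cdot 31209 = 1017985565$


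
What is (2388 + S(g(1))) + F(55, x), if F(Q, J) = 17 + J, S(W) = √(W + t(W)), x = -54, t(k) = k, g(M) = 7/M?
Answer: 2351 + √14 ≈ 2354.7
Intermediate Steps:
S(W) = √2*√W (S(W) = √(W + W) = √(2*W) = √2*√W)
(2388 + S(g(1))) + F(55, x) = (2388 + √2*√(7/1)) + (17 - 54) = (2388 + √2*√(7*1)) - 37 = (2388 + √2*√7) - 37 = (2388 + √14) - 37 = 2351 + √14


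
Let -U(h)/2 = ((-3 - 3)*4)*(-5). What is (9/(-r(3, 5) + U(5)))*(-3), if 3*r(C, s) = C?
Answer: 27/241 ≈ 0.11203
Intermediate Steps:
r(C, s) = C/3
U(h) = -240 (U(h) = -2*(-3 - 3)*4*(-5) = -2*(-6*4)*(-5) = -(-48)*(-5) = -2*120 = -240)
(9/(-r(3, 5) + U(5)))*(-3) = (9/(-3/3 - 240))*(-3) = (9/(-1*1 - 240))*(-3) = (9/(-1 - 240))*(-3) = (9/(-241))*(-3) = -1/241*9*(-3) = -9/241*(-3) = 27/241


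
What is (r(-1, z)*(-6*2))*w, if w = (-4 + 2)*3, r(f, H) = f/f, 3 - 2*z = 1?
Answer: 72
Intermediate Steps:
z = 1 (z = 3/2 - 1/2*1 = 3/2 - 1/2 = 1)
r(f, H) = 1
w = -6 (w = -2*3 = -6)
(r(-1, z)*(-6*2))*w = (1*(-6*2))*(-6) = (1*(-12))*(-6) = -12*(-6) = 72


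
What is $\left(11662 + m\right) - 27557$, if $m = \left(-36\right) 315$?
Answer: $-27235$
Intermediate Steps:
$m = -11340$
$\left(11662 + m\right) - 27557 = \left(11662 - 11340\right) - 27557 = 322 - 27557 = -27235$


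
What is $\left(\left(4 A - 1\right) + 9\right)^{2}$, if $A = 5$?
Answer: $784$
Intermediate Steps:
$\left(\left(4 A - 1\right) + 9\right)^{2} = \left(\left(4 \cdot 5 - 1\right) + 9\right)^{2} = \left(\left(20 - 1\right) + 9\right)^{2} = \left(19 + 9\right)^{2} = 28^{2} = 784$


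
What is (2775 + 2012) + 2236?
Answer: 7023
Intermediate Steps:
(2775 + 2012) + 2236 = 4787 + 2236 = 7023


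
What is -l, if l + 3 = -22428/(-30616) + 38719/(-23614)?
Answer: 1983641/507701 ≈ 3.9071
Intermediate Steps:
l = -1983641/507701 (l = -3 + (-22428/(-30616) + 38719/(-23614)) = -3 + (-22428*(-1/30616) + 38719*(-1/23614)) = -3 + (63/86 - 38719/23614) = -3 - 460538/507701 = -1983641/507701 ≈ -3.9071)
-l = -1*(-1983641/507701) = 1983641/507701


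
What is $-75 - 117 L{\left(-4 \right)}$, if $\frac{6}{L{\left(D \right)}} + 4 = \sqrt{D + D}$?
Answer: $42 + \frac{117 i \sqrt{2}}{2} \approx 42.0 + 82.731 i$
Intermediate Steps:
$L{\left(D \right)} = \frac{6}{-4 + \sqrt{2} \sqrt{D}}$ ($L{\left(D \right)} = \frac{6}{-4 + \sqrt{D + D}} = \frac{6}{-4 + \sqrt{2 D}} = \frac{6}{-4 + \sqrt{2} \sqrt{D}}$)
$-75 - 117 L{\left(-4 \right)} = -75 - 117 \frac{6}{-4 + \sqrt{2} \sqrt{-4}} = -75 - 117 \frac{6}{-4 + \sqrt{2} \cdot 2 i} = -75 - 117 \frac{6}{-4 + 2 i \sqrt{2}} = -75 - \frac{702}{-4 + 2 i \sqrt{2}}$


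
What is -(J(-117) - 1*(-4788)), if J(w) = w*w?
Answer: -18477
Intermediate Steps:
J(w) = w²
-(J(-117) - 1*(-4788)) = -((-117)² - 1*(-4788)) = -(13689 + 4788) = -1*18477 = -18477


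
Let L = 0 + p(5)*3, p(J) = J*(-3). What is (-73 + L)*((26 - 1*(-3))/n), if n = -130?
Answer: 1711/65 ≈ 26.323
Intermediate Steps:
p(J) = -3*J
L = -45 (L = 0 - 3*5*3 = 0 - 15*3 = 0 - 45 = -45)
(-73 + L)*((26 - 1*(-3))/n) = (-73 - 45)*((26 - 1*(-3))/(-130)) = -118*(26 + 3)*(-1)/130 = -3422*(-1)/130 = -118*(-29/130) = 1711/65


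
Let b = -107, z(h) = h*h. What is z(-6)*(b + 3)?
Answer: -3744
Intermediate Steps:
z(h) = h²
z(-6)*(b + 3) = (-6)²*(-107 + 3) = 36*(-104) = -3744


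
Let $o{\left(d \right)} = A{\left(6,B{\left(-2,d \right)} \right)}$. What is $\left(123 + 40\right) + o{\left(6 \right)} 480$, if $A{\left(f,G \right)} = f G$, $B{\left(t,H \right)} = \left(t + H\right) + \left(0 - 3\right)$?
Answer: $3043$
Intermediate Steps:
$B{\left(t,H \right)} = -3 + H + t$ ($B{\left(t,H \right)} = \left(H + t\right) + \left(0 - 3\right) = \left(H + t\right) - 3 = -3 + H + t$)
$A{\left(f,G \right)} = G f$
$o{\left(d \right)} = -30 + 6 d$ ($o{\left(d \right)} = \left(-3 + d - 2\right) 6 = \left(-5 + d\right) 6 = -30 + 6 d$)
$\left(123 + 40\right) + o{\left(6 \right)} 480 = \left(123 + 40\right) + \left(-30 + 6 \cdot 6\right) 480 = 163 + \left(-30 + 36\right) 480 = 163 + 6 \cdot 480 = 163 + 2880 = 3043$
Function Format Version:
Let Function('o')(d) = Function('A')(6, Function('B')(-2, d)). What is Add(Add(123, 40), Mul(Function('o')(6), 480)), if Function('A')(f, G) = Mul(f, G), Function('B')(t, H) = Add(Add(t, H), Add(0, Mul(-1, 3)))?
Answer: 3043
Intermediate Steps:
Function('B')(t, H) = Add(-3, H, t) (Function('B')(t, H) = Add(Add(H, t), Add(0, -3)) = Add(Add(H, t), -3) = Add(-3, H, t))
Function('A')(f, G) = Mul(G, f)
Function('o')(d) = Add(-30, Mul(6, d)) (Function('o')(d) = Mul(Add(-3, d, -2), 6) = Mul(Add(-5, d), 6) = Add(-30, Mul(6, d)))
Add(Add(123, 40), Mul(Function('o')(6), 480)) = Add(Add(123, 40), Mul(Add(-30, Mul(6, 6)), 480)) = Add(163, Mul(Add(-30, 36), 480)) = Add(163, Mul(6, 480)) = Add(163, 2880) = 3043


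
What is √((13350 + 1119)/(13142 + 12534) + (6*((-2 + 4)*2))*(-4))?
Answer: I*√321005937/1834 ≈ 9.7692*I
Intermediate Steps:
√((13350 + 1119)/(13142 + 12534) + (6*((-2 + 4)*2))*(-4)) = √(14469/25676 + (6*(2*2))*(-4)) = √(14469*(1/25676) + (6*4)*(-4)) = √(2067/3668 + 24*(-4)) = √(2067/3668 - 96) = √(-350061/3668) = I*√321005937/1834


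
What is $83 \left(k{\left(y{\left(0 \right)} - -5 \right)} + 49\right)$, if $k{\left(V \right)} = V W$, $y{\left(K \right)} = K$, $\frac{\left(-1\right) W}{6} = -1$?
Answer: $6557$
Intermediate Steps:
$W = 6$ ($W = \left(-6\right) \left(-1\right) = 6$)
$k{\left(V \right)} = 6 V$ ($k{\left(V \right)} = V 6 = 6 V$)
$83 \left(k{\left(y{\left(0 \right)} - -5 \right)} + 49\right) = 83 \left(6 \left(0 - -5\right) + 49\right) = 83 \left(6 \left(0 + 5\right) + 49\right) = 83 \left(6 \cdot 5 + 49\right) = 83 \left(30 + 49\right) = 83 \cdot 79 = 6557$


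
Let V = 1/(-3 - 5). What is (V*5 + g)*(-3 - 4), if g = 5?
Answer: -245/8 ≈ -30.625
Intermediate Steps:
V = -⅛ (V = 1/(-8) = -⅛ ≈ -0.12500)
(V*5 + g)*(-3 - 4) = (-⅛*5 + 5)*(-3 - 4) = (-5/8 + 5)*(-7) = (35/8)*(-7) = -245/8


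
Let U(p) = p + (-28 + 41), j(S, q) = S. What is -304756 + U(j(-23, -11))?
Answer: -304766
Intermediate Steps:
U(p) = 13 + p (U(p) = p + 13 = 13 + p)
-304756 + U(j(-23, -11)) = -304756 + (13 - 23) = -304756 - 10 = -304766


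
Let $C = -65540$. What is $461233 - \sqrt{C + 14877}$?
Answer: $461233 - i \sqrt{50663} \approx 4.6123 \cdot 10^{5} - 225.08 i$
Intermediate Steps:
$461233 - \sqrt{C + 14877} = 461233 - \sqrt{-65540 + 14877} = 461233 - \sqrt{-50663} = 461233 - i \sqrt{50663}$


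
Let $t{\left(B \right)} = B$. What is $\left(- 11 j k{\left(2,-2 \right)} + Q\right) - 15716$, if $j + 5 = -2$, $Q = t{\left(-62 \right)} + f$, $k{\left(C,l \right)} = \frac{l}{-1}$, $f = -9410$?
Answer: $-25034$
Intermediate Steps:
$k{\left(C,l \right)} = - l$ ($k{\left(C,l \right)} = l \left(-1\right) = - l$)
$Q = -9472$ ($Q = -62 - 9410 = -9472$)
$j = -7$ ($j = -5 - 2 = -7$)
$\left(- 11 j k{\left(2,-2 \right)} + Q\right) - 15716 = \left(\left(-11\right) \left(-7\right) \left(\left(-1\right) \left(-2\right)\right) - 9472\right) - 15716 = \left(77 \cdot 2 - 9472\right) - 15716 = \left(154 - 9472\right) - 15716 = -9318 - 15716 = -25034$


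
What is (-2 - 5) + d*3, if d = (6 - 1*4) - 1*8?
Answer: -25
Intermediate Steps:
d = -6 (d = (6 - 4) - 8 = 2 - 8 = -6)
(-2 - 5) + d*3 = (-2 - 5) - 6*3 = -7 - 18 = -25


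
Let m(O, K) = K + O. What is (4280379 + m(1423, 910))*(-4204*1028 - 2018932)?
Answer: -27155152146528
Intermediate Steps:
(4280379 + m(1423, 910))*(-4204*1028 - 2018932) = (4280379 + (910 + 1423))*(-4204*1028 - 2018932) = (4280379 + 2333)*(-4321712 - 2018932) = 4282712*(-6340644) = -27155152146528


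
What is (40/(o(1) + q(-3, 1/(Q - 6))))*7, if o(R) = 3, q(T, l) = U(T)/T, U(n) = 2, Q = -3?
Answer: 120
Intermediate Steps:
q(T, l) = 2/T
(40/(o(1) + q(-3, 1/(Q - 6))))*7 = (40/(3 + 2/(-3)))*7 = (40/(3 + 2*(-1/3)))*7 = (40/(3 - 2/3))*7 = (40/(7/3))*7 = ((3/7)*40)*7 = (120/7)*7 = 120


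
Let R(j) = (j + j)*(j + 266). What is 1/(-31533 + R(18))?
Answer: -1/21309 ≈ -4.6929e-5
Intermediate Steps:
R(j) = 2*j*(266 + j) (R(j) = (2*j)*(266 + j) = 2*j*(266 + j))
1/(-31533 + R(18)) = 1/(-31533 + 2*18*(266 + 18)) = 1/(-31533 + 2*18*284) = 1/(-31533 + 10224) = 1/(-21309) = -1/21309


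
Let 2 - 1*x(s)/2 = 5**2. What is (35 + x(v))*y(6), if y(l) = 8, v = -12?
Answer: -88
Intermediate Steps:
x(s) = -46 (x(s) = 4 - 2*5**2 = 4 - 2*25 = 4 - 50 = -46)
(35 + x(v))*y(6) = (35 - 46)*8 = -11*8 = -88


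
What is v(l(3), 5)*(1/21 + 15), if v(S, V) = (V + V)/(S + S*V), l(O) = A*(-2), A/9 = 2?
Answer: -395/567 ≈ -0.69665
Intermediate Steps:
A = 18 (A = 9*2 = 18)
l(O) = -36 (l(O) = 18*(-2) = -36)
v(S, V) = 2*V/(S + S*V) (v(S, V) = (2*V)/(S + S*V) = 2*V/(S + S*V))
v(l(3), 5)*(1/21 + 15) = (2*5/(-36*(1 + 5)))*(1/21 + 15) = (2*5*(-1/36)/6)*(1/21 + 15) = (2*5*(-1/36)*(1/6))*(316/21) = -5/108*316/21 = -395/567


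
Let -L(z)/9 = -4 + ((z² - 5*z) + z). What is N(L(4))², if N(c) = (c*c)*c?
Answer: 2176782336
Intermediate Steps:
L(z) = 36 - 9*z² + 36*z (L(z) = -9*(-4 + ((z² - 5*z) + z)) = -9*(-4 + (z² - 4*z)) = -9*(-4 + z² - 4*z) = 36 - 9*z² + 36*z)
N(c) = c³ (N(c) = c²*c = c³)
N(L(4))² = ((36 - 9*4² + 36*4)³)² = ((36 - 9*16 + 144)³)² = ((36 - 144 + 144)³)² = (36³)² = 46656² = 2176782336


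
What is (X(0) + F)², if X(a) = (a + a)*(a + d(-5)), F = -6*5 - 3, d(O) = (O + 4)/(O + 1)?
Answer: 1089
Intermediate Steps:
d(O) = (4 + O)/(1 + O)
F = -33 (F = -30 - 3 = -33)
X(a) = 2*a*(¼ + a) (X(a) = (a + a)*(a + (4 - 5)/(1 - 5)) = (2*a)*(a - 1/(-4)) = (2*a)*(a - ¼*(-1)) = (2*a)*(a + ¼) = (2*a)*(¼ + a) = 2*a*(¼ + a))
(X(0) + F)² = ((½)*0*(1 + 4*0) - 33)² = ((½)*0*(1 + 0) - 33)² = ((½)*0*1 - 33)² = (0 - 33)² = (-33)² = 1089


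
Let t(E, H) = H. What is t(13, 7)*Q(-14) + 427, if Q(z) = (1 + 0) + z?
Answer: 336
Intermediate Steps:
Q(z) = 1 + z
t(13, 7)*Q(-14) + 427 = 7*(1 - 14) + 427 = 7*(-13) + 427 = -91 + 427 = 336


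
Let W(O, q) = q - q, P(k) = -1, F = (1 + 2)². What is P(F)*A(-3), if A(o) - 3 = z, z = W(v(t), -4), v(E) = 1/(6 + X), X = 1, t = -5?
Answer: -3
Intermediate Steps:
F = 9 (F = 3² = 9)
v(E) = ⅐ (v(E) = 1/(6 + 1) = 1/7 = ⅐)
W(O, q) = 0
z = 0
A(o) = 3 (A(o) = 3 + 0 = 3)
P(F)*A(-3) = -1*3 = -3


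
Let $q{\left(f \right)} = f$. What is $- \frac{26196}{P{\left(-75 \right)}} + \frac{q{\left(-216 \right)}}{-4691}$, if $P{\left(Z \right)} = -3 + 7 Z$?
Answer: $\frac{10249957}{206404} \approx 49.66$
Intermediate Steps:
$- \frac{26196}{P{\left(-75 \right)}} + \frac{q{\left(-216 \right)}}{-4691} = - \frac{26196}{-3 + 7 \left(-75\right)} - \frac{216}{-4691} = - \frac{26196}{-3 - 525} - - \frac{216}{4691} = - \frac{26196}{-528} + \frac{216}{4691} = \left(-26196\right) \left(- \frac{1}{528}\right) + \frac{216}{4691} = \frac{2183}{44} + \frac{216}{4691} = \frac{10249957}{206404}$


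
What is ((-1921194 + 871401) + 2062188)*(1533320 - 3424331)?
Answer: -1914450081345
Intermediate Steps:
((-1921194 + 871401) + 2062188)*(1533320 - 3424331) = (-1049793 + 2062188)*(-1891011) = 1012395*(-1891011) = -1914450081345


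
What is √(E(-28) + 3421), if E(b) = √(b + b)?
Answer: √(3421 + 2*I*√14) ≈ 58.489 + 0.06397*I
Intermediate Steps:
E(b) = √2*√b (E(b) = √(2*b) = √2*√b)
√(E(-28) + 3421) = √(√2*√(-28) + 3421) = √(√2*(2*I*√7) + 3421) = √(2*I*√14 + 3421) = √(3421 + 2*I*√14)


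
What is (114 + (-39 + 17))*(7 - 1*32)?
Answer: -2300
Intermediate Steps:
(114 + (-39 + 17))*(7 - 1*32) = (114 - 22)*(7 - 32) = 92*(-25) = -2300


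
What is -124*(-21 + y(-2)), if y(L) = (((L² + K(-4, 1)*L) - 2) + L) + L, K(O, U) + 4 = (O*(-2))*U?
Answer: 3844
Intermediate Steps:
K(O, U) = -4 - 2*O*U (K(O, U) = -4 + (O*(-2))*U = -4 + (-2*O)*U = -4 - 2*O*U)
y(L) = -2 + L² + 6*L (y(L) = (((L² + (-4 - 2*(-4)*1)*L) - 2) + L) + L = (((L² + (-4 + 8)*L) - 2) + L) + L = (((L² + 4*L) - 2) + L) + L = ((-2 + L² + 4*L) + L) + L = (-2 + L² + 5*L) + L = -2 + L² + 6*L)
-124*(-21 + y(-2)) = -124*(-21 + (-2 + (-2)² + 6*(-2))) = -124*(-21 + (-2 + 4 - 12)) = -124*(-21 - 10) = -124*(-31) = 3844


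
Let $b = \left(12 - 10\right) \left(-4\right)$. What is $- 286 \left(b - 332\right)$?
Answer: $97240$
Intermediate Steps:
$b = -8$ ($b = 2 \left(-4\right) = -8$)
$- 286 \left(b - 332\right) = - 286 \left(-8 - 332\right) = \left(-286\right) \left(-340\right) = 97240$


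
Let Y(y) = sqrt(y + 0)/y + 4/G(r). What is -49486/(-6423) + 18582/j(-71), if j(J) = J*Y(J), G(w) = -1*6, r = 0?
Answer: 2*(-182541785*I + 74229*sqrt(71))/(6423*(-142*I + 3*sqrt(71))) ≈ 388.22 - 67.739*I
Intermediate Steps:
G(w) = -6
Y(y) = -2/3 + 1/sqrt(y) (Y(y) = sqrt(y + 0)/y + 4/(-6) = sqrt(y)/y + 4*(-1/6) = 1/sqrt(y) - 2/3 = -2/3 + 1/sqrt(y))
j(J) = J*(-2/3 + 1/sqrt(J))
-49486/(-6423) + 18582/j(-71) = -49486/(-6423) + 18582/(sqrt(-71) - 2/3*(-71)) = -49486*(-1/6423) + 18582/(I*sqrt(71) + 142/3) = 49486/6423 + 18582/(142/3 + I*sqrt(71))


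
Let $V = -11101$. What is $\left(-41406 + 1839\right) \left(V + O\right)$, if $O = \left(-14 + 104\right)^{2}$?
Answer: $118740567$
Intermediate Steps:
$O = 8100$ ($O = 90^{2} = 8100$)
$\left(-41406 + 1839\right) \left(V + O\right) = \left(-41406 + 1839\right) \left(-11101 + 8100\right) = \left(-39567\right) \left(-3001\right) = 118740567$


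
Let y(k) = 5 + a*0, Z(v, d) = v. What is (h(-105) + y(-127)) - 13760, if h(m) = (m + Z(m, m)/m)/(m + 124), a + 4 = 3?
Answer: -261449/19 ≈ -13760.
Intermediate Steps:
a = -1 (a = -4 + 3 = -1)
h(m) = (1 + m)/(124 + m) (h(m) = (m + m/m)/(m + 124) = (m + 1)/(124 + m) = (1 + m)/(124 + m))
y(k) = 5 (y(k) = 5 - 1*0 = 5 + 0 = 5)
(h(-105) + y(-127)) - 13760 = ((1 - 105)/(124 - 105) + 5) - 13760 = (-104/19 + 5) - 13760 = -9/19 - 13760 = -261449/19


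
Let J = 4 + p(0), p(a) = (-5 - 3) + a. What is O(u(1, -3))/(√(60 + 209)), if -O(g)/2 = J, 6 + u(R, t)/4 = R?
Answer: 8*√269/269 ≈ 0.48777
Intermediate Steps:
u(R, t) = -24 + 4*R
p(a) = -8 + a
J = -4 (J = 4 + (-8 + 0) = 4 - 8 = -4)
O(g) = 8 (O(g) = -2*(-4) = 8)
O(u(1, -3))/(√(60 + 209)) = 8/(√(60 + 209)) = 8/(√269) = 8*(√269/269) = 8*√269/269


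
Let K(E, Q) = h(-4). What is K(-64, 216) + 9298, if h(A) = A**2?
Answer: 9314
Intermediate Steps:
K(E, Q) = 16 (K(E, Q) = (-4)**2 = 16)
K(-64, 216) + 9298 = 16 + 9298 = 9314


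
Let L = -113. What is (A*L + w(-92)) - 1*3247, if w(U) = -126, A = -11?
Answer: -2130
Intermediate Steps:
(A*L + w(-92)) - 1*3247 = (-11*(-113) - 126) - 1*3247 = (1243 - 126) - 3247 = 1117 - 3247 = -2130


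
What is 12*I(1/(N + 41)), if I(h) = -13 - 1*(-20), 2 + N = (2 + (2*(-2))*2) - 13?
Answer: 84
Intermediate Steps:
N = -21 (N = -2 + ((2 + (2*(-2))*2) - 13) = -2 + ((2 - 4*2) - 13) = -2 + ((2 - 8) - 13) = -2 + (-6 - 13) = -2 - 19 = -21)
I(h) = 7 (I(h) = -13 + 20 = 7)
12*I(1/(N + 41)) = 12*7 = 84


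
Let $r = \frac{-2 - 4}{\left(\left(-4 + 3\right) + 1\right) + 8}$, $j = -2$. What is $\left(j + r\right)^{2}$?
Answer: $\frac{121}{16} \approx 7.5625$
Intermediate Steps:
$r = - \frac{3}{4}$ ($r = - \frac{6}{\left(-1 + 1\right) + 8} = - \frac{6}{0 + 8} = - \frac{6}{8} = \left(-6\right) \frac{1}{8} = - \frac{3}{4} \approx -0.75$)
$\left(j + r\right)^{2} = \left(-2 - \frac{3}{4}\right)^{2} = \left(- \frac{11}{4}\right)^{2} = \frac{121}{16}$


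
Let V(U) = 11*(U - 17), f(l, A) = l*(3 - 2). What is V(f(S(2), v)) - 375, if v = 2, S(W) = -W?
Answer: -584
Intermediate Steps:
f(l, A) = l (f(l, A) = l*1 = l)
V(U) = -187 + 11*U (V(U) = 11*(-17 + U) = -187 + 11*U)
V(f(S(2), v)) - 375 = (-187 + 11*(-1*2)) - 375 = (-187 + 11*(-2)) - 375 = (-187 - 22) - 375 = -209 - 375 = -584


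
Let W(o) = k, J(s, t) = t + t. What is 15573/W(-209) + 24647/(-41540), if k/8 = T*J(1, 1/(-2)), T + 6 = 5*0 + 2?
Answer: 161528429/332320 ≈ 486.06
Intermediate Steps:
T = -4 (T = -6 + (5*0 + 2) = -6 + (0 + 2) = -6 + 2 = -4)
J(s, t) = 2*t
k = 32 (k = 8*(-8/(-2)) = 8*(-8*(-1)/2) = 8*(-4*(-1)) = 8*4 = 32)
W(o) = 32
15573/W(-209) + 24647/(-41540) = 15573/32 + 24647/(-41540) = 15573*(1/32) + 24647*(-1/41540) = 15573/32 - 24647/41540 = 161528429/332320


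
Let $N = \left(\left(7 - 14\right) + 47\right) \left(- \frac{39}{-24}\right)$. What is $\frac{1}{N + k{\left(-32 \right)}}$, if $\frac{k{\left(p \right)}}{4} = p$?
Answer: $- \frac{1}{63} \approx -0.015873$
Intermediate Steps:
$k{\left(p \right)} = 4 p$
$N = 65$ ($N = \left(\left(7 - 14\right) + 47\right) \left(\left(-39\right) \left(- \frac{1}{24}\right)\right) = \left(-7 + 47\right) \frac{13}{8} = 40 \cdot \frac{13}{8} = 65$)
$\frac{1}{N + k{\left(-32 \right)}} = \frac{1}{65 + 4 \left(-32\right)} = \frac{1}{65 - 128} = \frac{1}{-63} = - \frac{1}{63}$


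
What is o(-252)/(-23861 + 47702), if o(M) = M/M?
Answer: 1/23841 ≈ 4.1945e-5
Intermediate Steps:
o(M) = 1
o(-252)/(-23861 + 47702) = 1/(-23861 + 47702) = 1/23841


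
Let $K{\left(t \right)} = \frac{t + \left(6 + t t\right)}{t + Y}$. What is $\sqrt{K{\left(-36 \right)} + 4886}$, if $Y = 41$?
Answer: $\frac{4 \sqrt{8030}}{5} \approx 71.688$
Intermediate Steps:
$K{\left(t \right)} = \frac{6 + t + t^{2}}{41 + t}$ ($K{\left(t \right)} = \frac{t + \left(6 + t t\right)}{t + 41} = \frac{t + \left(6 + t^{2}\right)}{41 + t} = \frac{6 + t + t^{2}}{41 + t}$)
$\sqrt{K{\left(-36 \right)} + 4886} = \sqrt{\frac{6 - 36 + \left(-36\right)^{2}}{41 - 36} + 4886} = \sqrt{\frac{6 - 36 + 1296}{5} + 4886} = \sqrt{\frac{1}{5} \cdot 1266 + 4886} = \sqrt{\frac{1266}{5} + 4886} = \sqrt{\frac{25696}{5}} = \frac{4 \sqrt{8030}}{5}$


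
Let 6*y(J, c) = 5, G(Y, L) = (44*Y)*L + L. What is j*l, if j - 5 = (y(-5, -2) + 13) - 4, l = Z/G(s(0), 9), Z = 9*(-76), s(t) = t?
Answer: -3382/3 ≈ -1127.3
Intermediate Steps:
G(Y, L) = L + 44*L*Y (G(Y, L) = 44*L*Y + L = L + 44*L*Y)
y(J, c) = ⅚ (y(J, c) = (⅙)*5 = ⅚)
Z = -684
l = -76 (l = -684*1/(9*(1 + 44*0)) = -684*1/(9*(1 + 0)) = -684/(9*1) = -684/9 = -684*⅑ = -76)
j = 89/6 (j = 5 + ((⅚ + 13) - 4) = 5 + (83/6 - 4) = 5 + 59/6 = 89/6 ≈ 14.833)
j*l = (89/6)*(-76) = -3382/3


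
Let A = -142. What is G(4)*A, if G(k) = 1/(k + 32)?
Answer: -71/18 ≈ -3.9444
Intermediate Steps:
G(k) = 1/(32 + k)
G(4)*A = -142/(32 + 4) = -142/36 = (1/36)*(-142) = -71/18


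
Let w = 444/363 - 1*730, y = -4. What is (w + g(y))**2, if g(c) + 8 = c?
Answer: 8034253956/14641 ≈ 5.4875e+5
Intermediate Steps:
g(c) = -8 + c
w = -88182/121 (w = 444*(1/363) - 730 = 148/121 - 730 = -88182/121 ≈ -728.78)
(w + g(y))**2 = (-88182/121 + (-8 - 4))**2 = (-88182/121 - 12)**2 = (-89634/121)**2 = 8034253956/14641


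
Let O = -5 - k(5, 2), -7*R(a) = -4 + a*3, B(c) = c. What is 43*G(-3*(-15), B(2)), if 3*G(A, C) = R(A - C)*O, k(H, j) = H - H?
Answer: 26875/21 ≈ 1279.8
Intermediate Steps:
k(H, j) = 0
R(a) = 4/7 - 3*a/7 (R(a) = -(-4 + a*3)/7 = -(-4 + 3*a)/7 = 4/7 - 3*a/7)
O = -5 (O = -5 - 1*0 = -5 + 0 = -5)
G(A, C) = -20/21 - 5*C/7 + 5*A/7 (G(A, C) = ((4/7 - 3*(A - C)/7)*(-5))/3 = ((4/7 + (-3*A/7 + 3*C/7))*(-5))/3 = ((4/7 - 3*A/7 + 3*C/7)*(-5))/3 = (-20/7 - 15*C/7 + 15*A/7)/3 = -20/21 - 5*C/7 + 5*A/7)
43*G(-3*(-15), B(2)) = 43*(-20/21 - 5/7*2 + 5*(-3*(-15))/7) = 43*(-20/21 - 10/7 + (5/7)*45) = 43*(-20/21 - 10/7 + 225/7) = 43*(625/21) = 26875/21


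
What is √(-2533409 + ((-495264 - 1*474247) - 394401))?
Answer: I*√3897321 ≈ 1974.2*I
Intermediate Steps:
√(-2533409 + ((-495264 - 1*474247) - 394401)) = √(-2533409 + ((-495264 - 474247) - 394401)) = √(-2533409 + (-969511 - 394401)) = √(-2533409 - 1363912) = √(-3897321) = I*√3897321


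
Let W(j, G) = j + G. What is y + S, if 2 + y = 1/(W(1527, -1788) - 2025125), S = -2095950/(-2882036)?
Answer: -928670728391/729654420737 ≈ -1.2728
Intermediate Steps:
W(j, G) = G + j
S = 1047975/1441018 (S = -2095950*(-1/2882036) = 1047975/1441018 ≈ 0.72725)
y = -4050773/2025386 (y = -2 + 1/((-1788 + 1527) - 2025125) = -2 + 1/(-261 - 2025125) = -2 + 1/(-2025386) = -2 - 1/2025386 = -4050773/2025386 ≈ -2.0000)
y + S = -4050773/2025386 + 1047975/1441018 = -928670728391/729654420737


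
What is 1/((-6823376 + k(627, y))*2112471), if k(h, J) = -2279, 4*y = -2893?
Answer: -1/14418998243505 ≈ -6.9353e-14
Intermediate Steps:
y = -2893/4 (y = (¼)*(-2893) = -2893/4 ≈ -723.25)
1/((-6823376 + k(627, y))*2112471) = 1/(-6823376 - 2279*2112471) = (1/2112471)/(-6825655) = -1/6825655*1/2112471 = -1/14418998243505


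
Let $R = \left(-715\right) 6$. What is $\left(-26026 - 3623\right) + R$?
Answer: $-33939$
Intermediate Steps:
$R = -4290$
$\left(-26026 - 3623\right) + R = \left(-26026 - 3623\right) - 4290 = -29649 - 4290 = -33939$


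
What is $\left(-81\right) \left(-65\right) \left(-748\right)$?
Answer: $-3938220$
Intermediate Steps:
$\left(-81\right) \left(-65\right) \left(-748\right) = 5265 \left(-748\right) = -3938220$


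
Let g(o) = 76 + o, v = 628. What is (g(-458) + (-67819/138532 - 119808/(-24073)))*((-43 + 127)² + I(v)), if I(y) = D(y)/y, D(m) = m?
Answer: -8884479621105131/3334880836 ≈ -2.6641e+6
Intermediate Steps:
I(y) = 1 (I(y) = y/y = 1)
(g(-458) + (-67819/138532 - 119808/(-24073)))*((-43 + 127)² + I(v)) = ((76 - 458) + (-67819/138532 - 119808/(-24073)))*((-43 + 127)² + 1) = (-382 + (-67819*1/138532 - 119808*(-1/24073)))*(84² + 1) = (-382 + (-67819/138532 + 119808/24073))*(7056 + 1) = (-382 + 14964635069/3334880836)*7057 = -1258959844283/3334880836*7057 = -8884479621105131/3334880836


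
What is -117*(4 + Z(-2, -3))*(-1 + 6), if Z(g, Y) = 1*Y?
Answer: -585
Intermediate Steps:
Z(g, Y) = Y
-117*(4 + Z(-2, -3))*(-1 + 6) = -117*(4 - 3)*(-1 + 6) = -117*5 = -585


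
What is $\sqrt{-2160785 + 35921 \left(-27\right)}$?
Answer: $2 i \sqrt{782663} \approx 1769.4 i$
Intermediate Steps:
$\sqrt{-2160785 + 35921 \left(-27\right)} = \sqrt{-2160785 - 969867} = \sqrt{-3130652} = 2 i \sqrt{782663}$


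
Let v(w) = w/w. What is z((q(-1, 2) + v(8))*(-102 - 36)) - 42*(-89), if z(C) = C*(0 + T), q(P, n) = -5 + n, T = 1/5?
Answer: 18966/5 ≈ 3793.2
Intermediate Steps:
v(w) = 1
T = 1/5 ≈ 0.20000
z(C) = C/5 (z(C) = C*(0 + 1/5) = C*(1/5) = C/5)
z((q(-1, 2) + v(8))*(-102 - 36)) - 42*(-89) = (((-5 + 2) + 1)*(-102 - 36))/5 - 42*(-89) = ((-3 + 1)*(-138))/5 - 1*(-3738) = (-2*(-138))/5 + 3738 = (1/5)*276 + 3738 = 276/5 + 3738 = 18966/5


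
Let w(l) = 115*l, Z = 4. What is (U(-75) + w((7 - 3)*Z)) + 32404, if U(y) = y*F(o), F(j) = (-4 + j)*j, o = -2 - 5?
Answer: 28469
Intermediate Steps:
o = -7
F(j) = j*(-4 + j)
U(y) = 77*y (U(y) = y*(-7*(-4 - 7)) = y*(-7*(-11)) = y*77 = 77*y)
(U(-75) + w((7 - 3)*Z)) + 32404 = (77*(-75) + 115*((7 - 3)*4)) + 32404 = (-5775 + 115*(4*4)) + 32404 = (-5775 + 115*16) + 32404 = (-5775 + 1840) + 32404 = -3935 + 32404 = 28469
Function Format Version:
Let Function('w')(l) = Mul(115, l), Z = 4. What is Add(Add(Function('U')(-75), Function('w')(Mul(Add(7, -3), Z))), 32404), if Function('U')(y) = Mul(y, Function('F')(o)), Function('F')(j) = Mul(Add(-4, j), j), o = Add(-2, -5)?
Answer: 28469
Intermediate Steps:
o = -7
Function('F')(j) = Mul(j, Add(-4, j))
Function('U')(y) = Mul(77, y) (Function('U')(y) = Mul(y, Mul(-7, Add(-4, -7))) = Mul(y, Mul(-7, -11)) = Mul(y, 77) = Mul(77, y))
Add(Add(Function('U')(-75), Function('w')(Mul(Add(7, -3), Z))), 32404) = Add(Add(Mul(77, -75), Mul(115, Mul(Add(7, -3), 4))), 32404) = Add(Add(-5775, Mul(115, Mul(4, 4))), 32404) = Add(Add(-5775, Mul(115, 16)), 32404) = Add(Add(-5775, 1840), 32404) = Add(-3935, 32404) = 28469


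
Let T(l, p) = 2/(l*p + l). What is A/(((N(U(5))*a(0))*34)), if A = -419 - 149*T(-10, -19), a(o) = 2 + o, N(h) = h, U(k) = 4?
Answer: -2227/1440 ≈ -1.5465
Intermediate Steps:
T(l, p) = 2/(l + l*p)
A = -37859/90 (A = -419 - 298/((-10)*(1 - 19)) = -419 - 298*(-1)/(10*(-18)) = -419 - 298*(-1)*(-1)/(10*18) = -419 - 149*1/90 = -419 - 149/90 = -37859/90 ≈ -420.66)
A/(((N(U(5))*a(0))*34)) = -37859*1/(136*(2 + 0))/90 = -37859/(90*((4*2)*34)) = -37859/(90*(8*34)) = -37859/90/272 = -37859/90*1/272 = -2227/1440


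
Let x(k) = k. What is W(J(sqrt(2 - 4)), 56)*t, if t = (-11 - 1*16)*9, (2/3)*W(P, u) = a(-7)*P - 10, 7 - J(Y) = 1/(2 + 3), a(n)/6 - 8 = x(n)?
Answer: -56133/5 ≈ -11227.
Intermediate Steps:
a(n) = 48 + 6*n
J(Y) = 34/5 (J(Y) = 7 - 1/(2 + 3) = 7 - 1/5 = 34/5)
W(P, u) = -15 + 9*P (W(P, u) = 3*((48 + 6*(-7))*P - 10)/2 = 3*((48 - 42)*P - 10)/2 = 3*(6*P - 10)/2 = 3*(-10 + 6*P)/2 = -15 + 9*P)
t = -243 (t = (-11 - 16)*9 = -27*9 = -243)
W(J(sqrt(2 - 4)), 56)*t = (-15 + 9*(34/5))*(-243) = (-15 + 306/5)*(-243) = (231/5)*(-243) = -56133/5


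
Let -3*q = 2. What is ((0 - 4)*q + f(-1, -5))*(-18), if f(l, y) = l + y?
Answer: 60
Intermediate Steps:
q = -2/3 (q = -1/3*2 = -2/3 ≈ -0.66667)
((0 - 4)*q + f(-1, -5))*(-18) = ((0 - 4)*(-2/3) + (-1 - 5))*(-18) = (-4*(-2/3) - 6)*(-18) = (8/3 - 6)*(-18) = -10/3*(-18) = 60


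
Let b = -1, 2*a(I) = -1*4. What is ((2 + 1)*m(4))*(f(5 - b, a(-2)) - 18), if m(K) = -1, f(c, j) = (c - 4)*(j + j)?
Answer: 78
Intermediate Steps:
a(I) = -2 (a(I) = (-1*4)/2 = (1/2)*(-4) = -2)
f(c, j) = 2*j*(-4 + c) (f(c, j) = (-4 + c)*(2*j) = 2*j*(-4 + c))
((2 + 1)*m(4))*(f(5 - b, a(-2)) - 18) = ((2 + 1)*(-1))*(2*(-2)*(-4 + (5 - 1*(-1))) - 18) = (3*(-1))*(2*(-2)*(-4 + (5 + 1)) - 18) = -3*(2*(-2)*(-4 + 6) - 18) = -3*(2*(-2)*2 - 18) = -3*(-8 - 18) = -3*(-26) = 78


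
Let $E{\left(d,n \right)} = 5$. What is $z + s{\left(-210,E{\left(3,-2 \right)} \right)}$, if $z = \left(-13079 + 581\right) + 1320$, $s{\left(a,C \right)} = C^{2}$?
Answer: $-11153$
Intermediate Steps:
$z = -11178$ ($z = -12498 + 1320 = -11178$)
$z + s{\left(-210,E{\left(3,-2 \right)} \right)} = -11178 + 5^{2} = -11178 + 25 = -11153$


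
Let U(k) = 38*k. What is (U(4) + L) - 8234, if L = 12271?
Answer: 4189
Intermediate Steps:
(U(4) + L) - 8234 = (38*4 + 12271) - 8234 = (152 + 12271) - 8234 = 12423 - 8234 = 4189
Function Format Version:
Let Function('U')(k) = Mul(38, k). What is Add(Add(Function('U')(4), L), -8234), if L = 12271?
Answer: 4189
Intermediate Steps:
Add(Add(Function('U')(4), L), -8234) = Add(Add(Mul(38, 4), 12271), -8234) = Add(Add(152, 12271), -8234) = Add(12423, -8234) = 4189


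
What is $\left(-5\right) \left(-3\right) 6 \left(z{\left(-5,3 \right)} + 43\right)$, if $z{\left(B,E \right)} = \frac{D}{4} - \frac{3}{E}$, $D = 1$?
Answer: $\frac{7605}{2} \approx 3802.5$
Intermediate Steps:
$z{\left(B,E \right)} = \frac{1}{4} - \frac{3}{E}$ ($z{\left(B,E \right)} = 1 \cdot \frac{1}{4} - \frac{3}{E} = \frac{1}{4} - \frac{3}{E}$)
$\left(-5\right) \left(-3\right) 6 \left(z{\left(-5,3 \right)} + 43\right) = \left(-5\right) \left(-3\right) 6 \left(\frac{-12 + 3}{4 \cdot 3} + 43\right) = 15 \cdot 6 \left(\frac{1}{4} \cdot \frac{1}{3} \left(-9\right) + 43\right) = 90 \left(- \frac{3}{4} + 43\right) = 90 \cdot \frac{169}{4} = \frac{7605}{2}$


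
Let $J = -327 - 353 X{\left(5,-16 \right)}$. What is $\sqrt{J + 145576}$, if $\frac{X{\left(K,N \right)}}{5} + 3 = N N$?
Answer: $4 i \sqrt{18831} \approx 548.9 i$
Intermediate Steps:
$X{\left(K,N \right)} = -15 + 5 N^{2}$ ($X{\left(K,N \right)} = -15 + 5 N N = -15 + 5 N^{2}$)
$J = -446872$ ($J = -327 - 353 \left(-15 + 5 \left(-16\right)^{2}\right) = -327 - 353 \left(-15 + 5 \cdot 256\right) = -327 - 353 \left(-15 + 1280\right) = -327 - 446545 = -446872$)
$\sqrt{J + 145576} = \sqrt{-446872 + 145576} = \sqrt{-301296} = 4 i \sqrt{18831}$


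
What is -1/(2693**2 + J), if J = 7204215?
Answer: -1/14456464 ≈ -6.9173e-8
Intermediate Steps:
-1/(2693**2 + J) = -1/(2693**2 + 7204215) = -1/(7252249 + 7204215) = -1/14456464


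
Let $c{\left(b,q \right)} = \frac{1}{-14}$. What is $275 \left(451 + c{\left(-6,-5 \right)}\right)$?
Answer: $\frac{1736075}{14} \approx 1.2401 \cdot 10^{5}$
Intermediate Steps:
$c{\left(b,q \right)} = - \frac{1}{14}$
$275 \left(451 + c{\left(-6,-5 \right)}\right) = 275 \left(451 - \frac{1}{14}\right) = 275 \cdot \frac{6313}{14} = \frac{1736075}{14}$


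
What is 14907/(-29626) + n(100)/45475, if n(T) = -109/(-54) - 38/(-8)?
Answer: -2152679191/4279475700 ≈ -0.50302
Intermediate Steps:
n(T) = 731/108 (n(T) = -109*(-1/54) - 38*(-⅛) = 109/54 + 19/4 = 731/108)
14907/(-29626) + n(100)/45475 = 14907/(-29626) + (731/108)/45475 = 14907*(-1/29626) + (731/108)*(1/45475) = -14907/29626 + 43/288900 = -2152679191/4279475700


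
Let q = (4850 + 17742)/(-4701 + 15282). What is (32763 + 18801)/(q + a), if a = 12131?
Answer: 545598684/128380703 ≈ 4.2498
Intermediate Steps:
q = 22592/10581 ≈ 2.1351
(32763 + 18801)/(q + a) = (32763 + 18801)/(22592/10581 + 12131) = 51564/(128380703/10581) = 51564*(10581/128380703) = 545598684/128380703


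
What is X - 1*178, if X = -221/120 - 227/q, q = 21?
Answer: -160147/840 ≈ -190.65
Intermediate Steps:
X = -10627/840 (X = -221/120 - 227/21 = -10627/840 ≈ -12.651)
X - 1*178 = -10627/840 - 1*178 = -10627/840 - 178 = -160147/840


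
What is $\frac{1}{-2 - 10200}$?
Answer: $- \frac{1}{10202} \approx -9.802 \cdot 10^{-5}$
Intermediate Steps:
$\frac{1}{-2 - 10200} = \frac{1}{-10202} = - \frac{1}{10202}$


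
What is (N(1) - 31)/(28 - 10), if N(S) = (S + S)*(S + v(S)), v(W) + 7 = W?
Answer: -41/18 ≈ -2.2778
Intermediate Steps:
v(W) = -7 + W
N(S) = 2*S*(-7 + 2*S) (N(S) = (S + S)*(S + (-7 + S)) = (2*S)*(-7 + 2*S) = 2*S*(-7 + 2*S))
(N(1) - 31)/(28 - 10) = (2*1*(-7 + 2*1) - 31)/(28 - 10) = (2*1*(-7 + 2) - 31)/18 = (2*1*(-5) - 31)/18 = (-10 - 31)/18 = (1/18)*(-41) = -41/18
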